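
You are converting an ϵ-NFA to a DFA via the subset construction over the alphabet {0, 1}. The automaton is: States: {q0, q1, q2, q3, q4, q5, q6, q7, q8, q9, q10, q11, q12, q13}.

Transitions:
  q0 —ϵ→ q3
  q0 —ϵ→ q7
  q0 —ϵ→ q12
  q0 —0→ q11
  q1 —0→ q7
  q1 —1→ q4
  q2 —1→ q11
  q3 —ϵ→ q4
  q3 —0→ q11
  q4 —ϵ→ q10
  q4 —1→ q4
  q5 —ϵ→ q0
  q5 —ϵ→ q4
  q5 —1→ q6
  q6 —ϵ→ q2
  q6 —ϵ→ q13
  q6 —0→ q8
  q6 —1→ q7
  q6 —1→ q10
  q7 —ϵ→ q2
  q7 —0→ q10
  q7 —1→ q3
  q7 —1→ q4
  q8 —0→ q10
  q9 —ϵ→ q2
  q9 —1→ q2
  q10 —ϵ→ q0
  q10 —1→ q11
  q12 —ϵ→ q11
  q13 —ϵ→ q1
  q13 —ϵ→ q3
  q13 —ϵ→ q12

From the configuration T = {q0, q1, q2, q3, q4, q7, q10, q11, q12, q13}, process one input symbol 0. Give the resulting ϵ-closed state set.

{q0, q2, q3, q4, q7, q10, q11, q12}

q0 on 0 → {q11}.
q1 on 0 → {q7}.
q3 on 0 → {q11}.
q7 on 0 → {q10}.
No 0-transition from q2, q4, q10, q11, q12, q13.
Union after reading 0: {q7, q10, q11}.
Now take the ϵ-closure:
From q7 via ϵ: add q2.
From q10 via ϵ: add q0.
From q0 via ϵ: add q3, q12.
From q3 via ϵ: add q4.
No new states can be added; the closed set is {q0, q2, q3, q4, q7, q10, q11, q12}.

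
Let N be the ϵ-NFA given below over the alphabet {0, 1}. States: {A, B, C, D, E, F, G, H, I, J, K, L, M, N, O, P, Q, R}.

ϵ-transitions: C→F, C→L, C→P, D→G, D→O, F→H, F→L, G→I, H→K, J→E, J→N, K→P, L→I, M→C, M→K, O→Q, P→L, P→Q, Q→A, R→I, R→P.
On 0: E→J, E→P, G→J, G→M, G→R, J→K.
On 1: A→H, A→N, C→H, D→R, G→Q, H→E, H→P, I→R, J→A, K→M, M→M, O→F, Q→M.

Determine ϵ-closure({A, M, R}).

{A, C, F, H, I, K, L, M, P, Q, R}

Start with {A, M, R}.
From M via ϵ: add C, K.
From R via ϵ: add I, P.
From C via ϵ: add F, L.
From P via ϵ: add Q.
From F via ϵ: add H.
No new states can be added; the closed set is {A, C, F, H, I, K, L, M, P, Q, R}.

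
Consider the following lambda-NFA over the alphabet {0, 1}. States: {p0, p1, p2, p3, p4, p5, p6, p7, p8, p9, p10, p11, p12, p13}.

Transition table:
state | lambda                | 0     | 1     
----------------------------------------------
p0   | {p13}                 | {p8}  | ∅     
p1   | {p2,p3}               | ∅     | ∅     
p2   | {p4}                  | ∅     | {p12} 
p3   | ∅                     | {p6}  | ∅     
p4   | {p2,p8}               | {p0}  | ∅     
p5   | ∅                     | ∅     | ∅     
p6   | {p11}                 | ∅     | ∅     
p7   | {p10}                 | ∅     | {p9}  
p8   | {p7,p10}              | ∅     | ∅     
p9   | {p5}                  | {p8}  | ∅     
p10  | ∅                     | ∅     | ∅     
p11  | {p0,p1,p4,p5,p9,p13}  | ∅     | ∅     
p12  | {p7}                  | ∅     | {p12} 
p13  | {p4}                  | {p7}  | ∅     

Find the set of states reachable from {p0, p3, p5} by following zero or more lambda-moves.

{p0, p2, p3, p4, p5, p7, p8, p10, p13}

Start with {p0, p3, p5}.
From p0 via lambda: add p13.
From p13 via lambda: add p4.
From p4 via lambda: add p2, p8.
From p8 via lambda: add p7, p10.
No new states can be added; the closed set is {p0, p2, p3, p4, p5, p7, p8, p10, p13}.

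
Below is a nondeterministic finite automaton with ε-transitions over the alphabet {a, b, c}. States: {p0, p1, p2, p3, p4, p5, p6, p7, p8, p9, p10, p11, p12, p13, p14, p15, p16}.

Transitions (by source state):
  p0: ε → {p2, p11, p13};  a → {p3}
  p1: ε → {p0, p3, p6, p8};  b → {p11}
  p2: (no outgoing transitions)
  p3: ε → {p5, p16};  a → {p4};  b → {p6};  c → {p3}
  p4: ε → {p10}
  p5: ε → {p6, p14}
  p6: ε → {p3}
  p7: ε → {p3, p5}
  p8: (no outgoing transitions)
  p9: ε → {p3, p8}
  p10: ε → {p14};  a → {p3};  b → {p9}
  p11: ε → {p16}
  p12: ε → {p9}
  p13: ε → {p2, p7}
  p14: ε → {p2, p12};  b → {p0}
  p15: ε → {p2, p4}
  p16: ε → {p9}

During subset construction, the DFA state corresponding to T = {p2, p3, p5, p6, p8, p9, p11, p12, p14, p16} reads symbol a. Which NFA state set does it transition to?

{p2, p3, p4, p5, p6, p8, p9, p10, p12, p14, p16}

p3 on a → {p4}.
No a-transition from p2, p5, p6, p8, p9, p11, p12, p14, p16.
Union after reading a: {p4}.
Now take the ε-closure:
From p4 via ε: add p10.
From p10 via ε: add p14.
From p14 via ε: add p2, p12.
From p12 via ε: add p9.
From p9 via ε: add p3, p8.
From p3 via ε: add p5, p16.
From p5 via ε: add p6.
No new states can be added; the closed set is {p2, p3, p4, p5, p6, p8, p9, p10, p12, p14, p16}.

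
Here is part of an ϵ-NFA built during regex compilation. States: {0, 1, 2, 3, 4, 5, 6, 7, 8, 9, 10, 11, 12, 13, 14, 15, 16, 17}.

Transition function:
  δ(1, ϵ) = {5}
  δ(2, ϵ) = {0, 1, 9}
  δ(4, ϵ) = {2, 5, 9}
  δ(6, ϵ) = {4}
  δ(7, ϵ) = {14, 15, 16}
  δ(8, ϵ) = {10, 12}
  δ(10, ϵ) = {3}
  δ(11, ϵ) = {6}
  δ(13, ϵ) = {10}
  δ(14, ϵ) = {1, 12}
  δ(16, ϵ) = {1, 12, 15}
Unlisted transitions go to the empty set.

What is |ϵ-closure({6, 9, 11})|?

8

Start with {6, 9, 11}.
From 6 via ϵ: add 4.
From 4 via ϵ: add 2, 5.
From 2 via ϵ: add 0, 1.
ϵ-closure = {0, 1, 2, 4, 5, 6, 9, 11}, which has 8 states.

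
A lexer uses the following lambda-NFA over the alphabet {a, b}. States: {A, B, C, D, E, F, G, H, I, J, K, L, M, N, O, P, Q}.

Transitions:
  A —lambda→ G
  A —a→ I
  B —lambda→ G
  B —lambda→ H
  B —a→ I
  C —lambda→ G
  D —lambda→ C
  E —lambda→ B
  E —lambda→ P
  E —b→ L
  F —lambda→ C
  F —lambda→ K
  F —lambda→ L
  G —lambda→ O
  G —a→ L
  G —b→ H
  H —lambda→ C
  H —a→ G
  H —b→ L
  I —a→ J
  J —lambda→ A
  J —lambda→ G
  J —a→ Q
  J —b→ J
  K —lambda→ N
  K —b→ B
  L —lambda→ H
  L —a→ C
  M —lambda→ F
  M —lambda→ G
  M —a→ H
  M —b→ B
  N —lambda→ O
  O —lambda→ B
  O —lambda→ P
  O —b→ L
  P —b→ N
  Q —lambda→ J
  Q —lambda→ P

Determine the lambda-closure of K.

Start with {K}.
From K via lambda: add N.
From N via lambda: add O.
From O via lambda: add B, P.
From B via lambda: add G, H.
From H via lambda: add C.
No new states can be added; the closed set is {B, C, G, H, K, N, O, P}.

{B, C, G, H, K, N, O, P}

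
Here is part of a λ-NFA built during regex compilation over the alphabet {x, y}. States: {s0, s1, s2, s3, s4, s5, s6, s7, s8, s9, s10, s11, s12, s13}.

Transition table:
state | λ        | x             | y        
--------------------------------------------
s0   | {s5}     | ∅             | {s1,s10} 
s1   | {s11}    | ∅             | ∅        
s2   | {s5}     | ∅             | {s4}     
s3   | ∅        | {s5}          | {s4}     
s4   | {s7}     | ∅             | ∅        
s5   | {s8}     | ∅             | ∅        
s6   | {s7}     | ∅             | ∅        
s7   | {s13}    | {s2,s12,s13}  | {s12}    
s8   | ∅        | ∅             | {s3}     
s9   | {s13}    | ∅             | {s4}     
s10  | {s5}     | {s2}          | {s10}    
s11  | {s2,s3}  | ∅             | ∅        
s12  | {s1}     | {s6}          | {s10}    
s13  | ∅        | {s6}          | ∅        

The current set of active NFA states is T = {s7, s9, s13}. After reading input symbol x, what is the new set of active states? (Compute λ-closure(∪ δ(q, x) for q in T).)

{s1, s2, s3, s5, s6, s7, s8, s11, s12, s13}

s7 on x → {s2, s12, s13}.
s13 on x → {s6}.
No x-transition from s9.
Union after reading x: {s2, s6, s12, s13}.
Now take the λ-closure:
From s2 via λ: add s5.
From s6 via λ: add s7.
From s12 via λ: add s1.
From s1 via λ: add s11.
From s5 via λ: add s8.
From s11 via λ: add s3.
No new states can be added; the closed set is {s1, s2, s3, s5, s6, s7, s8, s11, s12, s13}.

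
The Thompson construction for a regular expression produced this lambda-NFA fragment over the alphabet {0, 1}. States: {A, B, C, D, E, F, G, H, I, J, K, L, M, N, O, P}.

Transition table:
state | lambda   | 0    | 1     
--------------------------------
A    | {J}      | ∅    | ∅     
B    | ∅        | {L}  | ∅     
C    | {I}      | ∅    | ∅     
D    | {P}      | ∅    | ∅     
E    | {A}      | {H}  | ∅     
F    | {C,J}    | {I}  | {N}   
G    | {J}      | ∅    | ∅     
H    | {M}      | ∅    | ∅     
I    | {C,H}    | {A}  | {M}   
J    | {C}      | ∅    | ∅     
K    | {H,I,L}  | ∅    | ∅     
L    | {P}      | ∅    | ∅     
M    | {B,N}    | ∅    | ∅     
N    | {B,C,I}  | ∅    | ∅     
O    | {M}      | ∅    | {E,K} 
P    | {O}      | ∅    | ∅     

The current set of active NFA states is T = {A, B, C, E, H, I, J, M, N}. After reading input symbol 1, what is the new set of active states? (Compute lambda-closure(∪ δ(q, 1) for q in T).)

{B, C, H, I, M, N}

I on 1 → {M}.
No 1-transition from A, B, C, E, H, J, M, N.
Union after reading 1: {M}.
Now take the lambda-closure:
From M via lambda: add B, N.
From N via lambda: add C, I.
From I via lambda: add H.
No new states can be added; the closed set is {B, C, H, I, M, N}.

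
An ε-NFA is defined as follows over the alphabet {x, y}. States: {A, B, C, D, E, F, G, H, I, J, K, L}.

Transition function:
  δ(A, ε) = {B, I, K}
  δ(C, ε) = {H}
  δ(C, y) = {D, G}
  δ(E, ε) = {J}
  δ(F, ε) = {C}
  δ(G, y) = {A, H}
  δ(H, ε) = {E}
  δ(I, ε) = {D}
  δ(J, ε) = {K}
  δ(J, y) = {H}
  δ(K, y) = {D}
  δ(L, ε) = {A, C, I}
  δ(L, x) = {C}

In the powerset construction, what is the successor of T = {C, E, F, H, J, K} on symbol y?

C on y → {D, G}.
J on y → {H}.
K on y → {D}.
No y-transition from E, F, H.
Union after reading y: {D, G, H}.
Now take the ε-closure:
From H via ε: add E.
From E via ε: add J.
From J via ε: add K.
No new states can be added; the closed set is {D, E, G, H, J, K}.

{D, E, G, H, J, K}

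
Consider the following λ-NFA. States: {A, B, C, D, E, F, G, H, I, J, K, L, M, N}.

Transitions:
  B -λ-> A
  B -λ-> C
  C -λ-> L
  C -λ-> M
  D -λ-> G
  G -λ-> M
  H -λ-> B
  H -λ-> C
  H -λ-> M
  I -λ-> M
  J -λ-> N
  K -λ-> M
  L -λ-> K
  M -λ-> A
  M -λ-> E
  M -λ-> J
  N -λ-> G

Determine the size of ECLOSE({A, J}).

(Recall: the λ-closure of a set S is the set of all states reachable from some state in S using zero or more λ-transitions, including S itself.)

Start with {A, J}.
From J via λ: add N.
From N via λ: add G.
From G via λ: add M.
From M via λ: add E.
λ-closure = {A, E, G, J, M, N}, which has 6 states.

6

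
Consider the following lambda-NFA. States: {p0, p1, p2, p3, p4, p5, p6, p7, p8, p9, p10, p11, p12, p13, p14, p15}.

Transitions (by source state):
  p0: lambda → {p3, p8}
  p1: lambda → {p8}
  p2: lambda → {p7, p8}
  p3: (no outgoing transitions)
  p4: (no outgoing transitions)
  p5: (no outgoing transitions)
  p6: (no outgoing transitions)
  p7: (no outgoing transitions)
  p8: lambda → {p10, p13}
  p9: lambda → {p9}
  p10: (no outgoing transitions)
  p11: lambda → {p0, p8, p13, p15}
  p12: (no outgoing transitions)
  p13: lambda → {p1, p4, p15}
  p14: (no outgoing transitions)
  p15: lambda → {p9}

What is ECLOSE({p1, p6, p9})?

{p1, p4, p6, p8, p9, p10, p13, p15}

Start with {p1, p6, p9}.
From p1 via lambda: add p8.
From p8 via lambda: add p10, p13.
From p13 via lambda: add p4, p15.
No new states can be added; the closed set is {p1, p4, p6, p8, p9, p10, p13, p15}.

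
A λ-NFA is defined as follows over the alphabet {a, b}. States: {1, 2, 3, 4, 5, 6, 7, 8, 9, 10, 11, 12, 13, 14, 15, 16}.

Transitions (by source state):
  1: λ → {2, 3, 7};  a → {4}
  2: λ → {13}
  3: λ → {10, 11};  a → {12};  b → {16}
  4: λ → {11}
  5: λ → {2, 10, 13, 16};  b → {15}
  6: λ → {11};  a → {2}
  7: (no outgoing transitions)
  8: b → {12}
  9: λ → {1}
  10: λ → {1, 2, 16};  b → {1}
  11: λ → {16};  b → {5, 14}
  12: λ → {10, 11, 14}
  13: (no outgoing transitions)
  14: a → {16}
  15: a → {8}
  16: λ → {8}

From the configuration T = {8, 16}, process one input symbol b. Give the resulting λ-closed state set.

8 on b → {12}.
No b-transition from 16.
Union after reading b: {12}.
Now take the λ-closure:
From 12 via λ: add 10, 11, 14.
From 10 via λ: add 1, 2, 16.
From 1 via λ: add 3, 7.
From 2 via λ: add 13.
From 16 via λ: add 8.
No new states can be added; the closed set is {1, 2, 3, 7, 8, 10, 11, 12, 13, 14, 16}.

{1, 2, 3, 7, 8, 10, 11, 12, 13, 14, 16}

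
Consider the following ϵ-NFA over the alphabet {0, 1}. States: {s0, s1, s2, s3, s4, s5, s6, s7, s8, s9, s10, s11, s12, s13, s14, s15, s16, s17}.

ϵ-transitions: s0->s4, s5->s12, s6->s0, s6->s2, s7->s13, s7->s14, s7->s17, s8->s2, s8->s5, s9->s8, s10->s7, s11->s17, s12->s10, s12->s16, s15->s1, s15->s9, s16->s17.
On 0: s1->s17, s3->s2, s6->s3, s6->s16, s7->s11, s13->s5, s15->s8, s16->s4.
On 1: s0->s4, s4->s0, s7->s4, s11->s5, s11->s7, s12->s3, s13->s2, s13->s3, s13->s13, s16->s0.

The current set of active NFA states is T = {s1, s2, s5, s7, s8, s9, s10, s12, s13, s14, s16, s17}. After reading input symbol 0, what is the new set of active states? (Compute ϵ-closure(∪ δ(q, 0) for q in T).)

{s4, s5, s7, s10, s11, s12, s13, s14, s16, s17}

s1 on 0 → {s17}.
s7 on 0 → {s11}.
s13 on 0 → {s5}.
s16 on 0 → {s4}.
No 0-transition from s2, s5, s8, s9, s10, s12, s14, s17.
Union after reading 0: {s4, s5, s11, s17}.
Now take the ϵ-closure:
From s5 via ϵ: add s12.
From s12 via ϵ: add s10, s16.
From s10 via ϵ: add s7.
From s7 via ϵ: add s13, s14.
No new states can be added; the closed set is {s4, s5, s7, s10, s11, s12, s13, s14, s16, s17}.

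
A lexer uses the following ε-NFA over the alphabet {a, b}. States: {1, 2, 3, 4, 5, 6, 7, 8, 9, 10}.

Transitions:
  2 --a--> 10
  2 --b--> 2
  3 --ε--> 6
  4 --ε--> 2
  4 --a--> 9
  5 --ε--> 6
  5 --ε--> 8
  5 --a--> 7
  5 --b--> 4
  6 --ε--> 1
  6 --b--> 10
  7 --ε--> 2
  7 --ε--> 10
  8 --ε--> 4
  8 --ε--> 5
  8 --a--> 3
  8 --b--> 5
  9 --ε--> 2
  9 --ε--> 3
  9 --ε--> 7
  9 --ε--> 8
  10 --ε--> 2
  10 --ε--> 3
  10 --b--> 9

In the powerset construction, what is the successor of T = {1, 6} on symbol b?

6 on b → {10}.
No b-transition from 1.
Union after reading b: {10}.
Now take the ε-closure:
From 10 via ε: add 2, 3.
From 3 via ε: add 6.
From 6 via ε: add 1.
No new states can be added; the closed set is {1, 2, 3, 6, 10}.

{1, 2, 3, 6, 10}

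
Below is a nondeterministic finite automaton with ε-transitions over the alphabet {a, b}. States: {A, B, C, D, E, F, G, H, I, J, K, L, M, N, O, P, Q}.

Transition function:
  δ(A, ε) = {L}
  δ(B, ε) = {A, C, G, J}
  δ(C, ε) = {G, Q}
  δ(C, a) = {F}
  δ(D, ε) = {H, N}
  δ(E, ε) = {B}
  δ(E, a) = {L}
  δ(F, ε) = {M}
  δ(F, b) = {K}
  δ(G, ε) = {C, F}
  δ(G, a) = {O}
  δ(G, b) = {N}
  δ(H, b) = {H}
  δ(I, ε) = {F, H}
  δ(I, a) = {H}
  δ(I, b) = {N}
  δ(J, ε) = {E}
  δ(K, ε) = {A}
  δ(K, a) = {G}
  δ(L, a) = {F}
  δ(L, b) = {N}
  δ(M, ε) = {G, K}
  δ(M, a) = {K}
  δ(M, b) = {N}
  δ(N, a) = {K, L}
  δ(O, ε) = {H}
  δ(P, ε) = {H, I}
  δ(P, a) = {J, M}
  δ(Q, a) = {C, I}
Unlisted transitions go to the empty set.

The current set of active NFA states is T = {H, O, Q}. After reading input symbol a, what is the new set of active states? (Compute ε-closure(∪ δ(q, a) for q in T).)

{A, C, F, G, H, I, K, L, M, Q}

Q on a → {C, I}.
No a-transition from H, O.
Union after reading a: {C, I}.
Now take the ε-closure:
From C via ε: add G, Q.
From I via ε: add F, H.
From F via ε: add M.
From M via ε: add K.
From K via ε: add A.
From A via ε: add L.
No new states can be added; the closed set is {A, C, F, G, H, I, K, L, M, Q}.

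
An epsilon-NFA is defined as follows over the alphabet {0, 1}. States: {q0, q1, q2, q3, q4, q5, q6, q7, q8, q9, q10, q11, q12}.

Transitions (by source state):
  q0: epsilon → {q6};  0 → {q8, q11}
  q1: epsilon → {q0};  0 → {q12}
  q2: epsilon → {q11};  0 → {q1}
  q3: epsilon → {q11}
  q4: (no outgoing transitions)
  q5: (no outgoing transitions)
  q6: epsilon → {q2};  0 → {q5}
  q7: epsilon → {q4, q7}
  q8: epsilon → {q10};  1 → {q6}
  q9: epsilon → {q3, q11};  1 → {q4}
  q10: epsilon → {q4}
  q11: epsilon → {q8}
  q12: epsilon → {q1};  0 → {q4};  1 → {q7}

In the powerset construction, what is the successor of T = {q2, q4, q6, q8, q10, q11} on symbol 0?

{q0, q1, q2, q4, q5, q6, q8, q10, q11}

q2 on 0 → {q1}.
q6 on 0 → {q5}.
No 0-transition from q4, q8, q10, q11.
Union after reading 0: {q1, q5}.
Now take the epsilon-closure:
From q1 via epsilon: add q0.
From q0 via epsilon: add q6.
From q6 via epsilon: add q2.
From q2 via epsilon: add q11.
From q11 via epsilon: add q8.
From q8 via epsilon: add q10.
From q10 via epsilon: add q4.
No new states can be added; the closed set is {q0, q1, q2, q4, q5, q6, q8, q10, q11}.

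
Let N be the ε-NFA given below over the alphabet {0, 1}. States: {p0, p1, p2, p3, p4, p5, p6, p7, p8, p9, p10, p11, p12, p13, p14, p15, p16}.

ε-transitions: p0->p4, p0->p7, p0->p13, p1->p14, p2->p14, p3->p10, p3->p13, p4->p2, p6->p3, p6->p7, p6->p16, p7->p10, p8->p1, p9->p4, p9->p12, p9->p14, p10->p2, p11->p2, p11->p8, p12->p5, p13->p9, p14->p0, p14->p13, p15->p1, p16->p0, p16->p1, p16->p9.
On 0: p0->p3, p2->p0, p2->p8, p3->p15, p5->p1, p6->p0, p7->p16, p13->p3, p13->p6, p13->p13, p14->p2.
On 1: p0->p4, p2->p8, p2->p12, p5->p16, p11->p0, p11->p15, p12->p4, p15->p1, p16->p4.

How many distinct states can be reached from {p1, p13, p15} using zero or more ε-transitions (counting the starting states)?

12

Start with {p1, p13, p15}.
From p1 via ε: add p14.
From p13 via ε: add p9.
From p9 via ε: add p4, p12.
From p14 via ε: add p0.
From p0 via ε: add p7.
From p4 via ε: add p2.
From p12 via ε: add p5.
From p7 via ε: add p10.
ε-closure = {p0, p1, p2, p4, p5, p7, p9, p10, p12, p13, p14, p15}, which has 12 states.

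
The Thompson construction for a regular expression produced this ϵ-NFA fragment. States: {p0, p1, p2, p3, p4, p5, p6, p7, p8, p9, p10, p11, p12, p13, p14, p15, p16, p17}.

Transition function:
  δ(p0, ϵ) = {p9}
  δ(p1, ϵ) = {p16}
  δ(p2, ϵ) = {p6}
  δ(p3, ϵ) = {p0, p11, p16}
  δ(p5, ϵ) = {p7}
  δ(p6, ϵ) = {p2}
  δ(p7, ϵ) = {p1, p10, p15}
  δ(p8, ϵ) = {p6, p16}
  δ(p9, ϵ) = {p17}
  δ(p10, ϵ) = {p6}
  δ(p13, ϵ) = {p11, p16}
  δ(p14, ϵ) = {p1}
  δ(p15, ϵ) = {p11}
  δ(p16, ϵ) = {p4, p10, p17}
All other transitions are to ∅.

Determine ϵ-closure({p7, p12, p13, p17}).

Start with {p7, p12, p13, p17}.
From p7 via ϵ: add p1, p10, p15.
From p13 via ϵ: add p11, p16.
From p10 via ϵ: add p6.
From p16 via ϵ: add p4.
From p6 via ϵ: add p2.
No new states can be added; the closed set is {p1, p2, p4, p6, p7, p10, p11, p12, p13, p15, p16, p17}.

{p1, p2, p4, p6, p7, p10, p11, p12, p13, p15, p16, p17}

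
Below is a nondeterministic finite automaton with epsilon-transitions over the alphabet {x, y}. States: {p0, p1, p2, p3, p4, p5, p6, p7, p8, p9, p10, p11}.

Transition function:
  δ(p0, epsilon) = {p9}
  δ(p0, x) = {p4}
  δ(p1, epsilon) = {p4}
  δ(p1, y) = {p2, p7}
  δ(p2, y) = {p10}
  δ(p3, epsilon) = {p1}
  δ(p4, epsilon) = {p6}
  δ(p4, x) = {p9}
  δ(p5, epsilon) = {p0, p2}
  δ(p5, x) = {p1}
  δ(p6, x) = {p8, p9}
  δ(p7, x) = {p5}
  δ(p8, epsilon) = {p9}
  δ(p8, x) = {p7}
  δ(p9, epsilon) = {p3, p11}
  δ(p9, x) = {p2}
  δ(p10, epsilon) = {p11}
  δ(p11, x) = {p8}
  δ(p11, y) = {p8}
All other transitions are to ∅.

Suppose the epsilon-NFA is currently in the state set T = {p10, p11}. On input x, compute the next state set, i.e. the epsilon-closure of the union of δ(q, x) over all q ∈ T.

{p1, p3, p4, p6, p8, p9, p11}

p11 on x → {p8}.
No x-transition from p10.
Union after reading x: {p8}.
Now take the epsilon-closure:
From p8 via epsilon: add p9.
From p9 via epsilon: add p3, p11.
From p3 via epsilon: add p1.
From p1 via epsilon: add p4.
From p4 via epsilon: add p6.
No new states can be added; the closed set is {p1, p3, p4, p6, p8, p9, p11}.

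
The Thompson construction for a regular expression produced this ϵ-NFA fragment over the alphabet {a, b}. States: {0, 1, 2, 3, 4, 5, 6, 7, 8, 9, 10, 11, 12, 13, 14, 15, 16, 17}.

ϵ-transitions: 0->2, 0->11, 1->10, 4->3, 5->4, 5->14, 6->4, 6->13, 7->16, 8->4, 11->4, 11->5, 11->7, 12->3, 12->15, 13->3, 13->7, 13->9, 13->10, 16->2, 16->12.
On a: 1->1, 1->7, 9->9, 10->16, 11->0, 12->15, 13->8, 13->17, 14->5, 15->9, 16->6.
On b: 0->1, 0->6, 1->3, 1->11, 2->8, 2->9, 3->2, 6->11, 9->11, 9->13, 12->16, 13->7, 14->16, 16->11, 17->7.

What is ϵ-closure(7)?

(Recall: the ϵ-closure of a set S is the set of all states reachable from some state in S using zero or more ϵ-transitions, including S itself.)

Start with {7}.
From 7 via ϵ: add 16.
From 16 via ϵ: add 2, 12.
From 12 via ϵ: add 3, 15.
No new states can be added; the closed set is {2, 3, 7, 12, 15, 16}.

{2, 3, 7, 12, 15, 16}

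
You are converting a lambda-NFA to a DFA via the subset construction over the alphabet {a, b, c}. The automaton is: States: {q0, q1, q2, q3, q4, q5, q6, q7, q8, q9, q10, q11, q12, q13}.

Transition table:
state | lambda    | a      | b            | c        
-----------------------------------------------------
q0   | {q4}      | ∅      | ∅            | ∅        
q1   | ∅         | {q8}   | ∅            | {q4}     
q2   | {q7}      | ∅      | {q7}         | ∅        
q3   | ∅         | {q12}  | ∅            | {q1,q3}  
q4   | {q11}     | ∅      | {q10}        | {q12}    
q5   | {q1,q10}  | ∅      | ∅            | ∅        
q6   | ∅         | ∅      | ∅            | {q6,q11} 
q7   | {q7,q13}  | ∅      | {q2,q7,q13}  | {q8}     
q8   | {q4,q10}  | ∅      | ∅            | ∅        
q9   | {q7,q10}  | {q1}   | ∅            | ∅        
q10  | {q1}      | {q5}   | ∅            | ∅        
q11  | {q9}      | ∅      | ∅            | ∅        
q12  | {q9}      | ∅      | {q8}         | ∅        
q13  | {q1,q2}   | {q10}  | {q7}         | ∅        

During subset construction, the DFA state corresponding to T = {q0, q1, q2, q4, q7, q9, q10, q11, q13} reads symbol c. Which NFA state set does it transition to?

{q1, q2, q4, q7, q8, q9, q10, q11, q12, q13}

q1 on c → {q4}.
q4 on c → {q12}.
q7 on c → {q8}.
No c-transition from q0, q2, q9, q10, q11, q13.
Union after reading c: {q4, q8, q12}.
Now take the lambda-closure:
From q4 via lambda: add q11.
From q8 via lambda: add q10.
From q12 via lambda: add q9.
From q9 via lambda: add q7.
From q10 via lambda: add q1.
From q7 via lambda: add q13.
From q13 via lambda: add q2.
No new states can be added; the closed set is {q1, q2, q4, q7, q8, q9, q10, q11, q12, q13}.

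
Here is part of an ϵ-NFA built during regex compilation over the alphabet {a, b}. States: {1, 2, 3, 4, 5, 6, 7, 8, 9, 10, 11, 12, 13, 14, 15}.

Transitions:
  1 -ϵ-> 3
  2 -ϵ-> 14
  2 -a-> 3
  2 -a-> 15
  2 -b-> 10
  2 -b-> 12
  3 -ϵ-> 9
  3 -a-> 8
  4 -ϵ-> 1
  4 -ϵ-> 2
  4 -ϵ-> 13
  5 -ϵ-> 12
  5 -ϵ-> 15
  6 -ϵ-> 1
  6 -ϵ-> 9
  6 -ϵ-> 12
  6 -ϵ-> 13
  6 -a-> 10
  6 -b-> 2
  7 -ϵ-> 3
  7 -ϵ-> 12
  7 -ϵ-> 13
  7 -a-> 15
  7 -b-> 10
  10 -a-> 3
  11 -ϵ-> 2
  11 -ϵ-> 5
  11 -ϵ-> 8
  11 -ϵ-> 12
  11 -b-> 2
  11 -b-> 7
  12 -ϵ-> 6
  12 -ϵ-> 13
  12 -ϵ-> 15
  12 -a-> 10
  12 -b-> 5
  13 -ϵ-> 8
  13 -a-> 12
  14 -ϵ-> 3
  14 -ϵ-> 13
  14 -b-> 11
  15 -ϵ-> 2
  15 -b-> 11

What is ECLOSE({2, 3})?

{2, 3, 8, 9, 13, 14}

Start with {2, 3}.
From 2 via ϵ: add 14.
From 3 via ϵ: add 9.
From 14 via ϵ: add 13.
From 13 via ϵ: add 8.
No new states can be added; the closed set is {2, 3, 8, 9, 13, 14}.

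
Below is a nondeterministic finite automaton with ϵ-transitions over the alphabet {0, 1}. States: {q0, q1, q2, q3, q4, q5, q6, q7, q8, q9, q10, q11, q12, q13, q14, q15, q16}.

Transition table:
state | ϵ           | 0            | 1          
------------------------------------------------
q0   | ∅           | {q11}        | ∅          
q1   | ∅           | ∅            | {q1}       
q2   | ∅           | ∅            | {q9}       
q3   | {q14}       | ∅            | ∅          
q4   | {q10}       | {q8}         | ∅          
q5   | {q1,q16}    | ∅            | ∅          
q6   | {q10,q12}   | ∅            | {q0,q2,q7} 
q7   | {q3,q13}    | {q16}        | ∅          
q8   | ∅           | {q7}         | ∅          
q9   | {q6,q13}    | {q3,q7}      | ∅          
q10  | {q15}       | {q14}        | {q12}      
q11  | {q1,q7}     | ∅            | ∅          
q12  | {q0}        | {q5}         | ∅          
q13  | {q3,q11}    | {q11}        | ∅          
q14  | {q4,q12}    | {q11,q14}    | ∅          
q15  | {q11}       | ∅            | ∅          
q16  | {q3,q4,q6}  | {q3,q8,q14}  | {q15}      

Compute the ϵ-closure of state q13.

{q0, q1, q3, q4, q7, q10, q11, q12, q13, q14, q15}

Start with {q13}.
From q13 via ϵ: add q3, q11.
From q3 via ϵ: add q14.
From q11 via ϵ: add q1, q7.
From q14 via ϵ: add q4, q12.
From q4 via ϵ: add q10.
From q12 via ϵ: add q0.
From q10 via ϵ: add q15.
No new states can be added; the closed set is {q0, q1, q3, q4, q7, q10, q11, q12, q13, q14, q15}.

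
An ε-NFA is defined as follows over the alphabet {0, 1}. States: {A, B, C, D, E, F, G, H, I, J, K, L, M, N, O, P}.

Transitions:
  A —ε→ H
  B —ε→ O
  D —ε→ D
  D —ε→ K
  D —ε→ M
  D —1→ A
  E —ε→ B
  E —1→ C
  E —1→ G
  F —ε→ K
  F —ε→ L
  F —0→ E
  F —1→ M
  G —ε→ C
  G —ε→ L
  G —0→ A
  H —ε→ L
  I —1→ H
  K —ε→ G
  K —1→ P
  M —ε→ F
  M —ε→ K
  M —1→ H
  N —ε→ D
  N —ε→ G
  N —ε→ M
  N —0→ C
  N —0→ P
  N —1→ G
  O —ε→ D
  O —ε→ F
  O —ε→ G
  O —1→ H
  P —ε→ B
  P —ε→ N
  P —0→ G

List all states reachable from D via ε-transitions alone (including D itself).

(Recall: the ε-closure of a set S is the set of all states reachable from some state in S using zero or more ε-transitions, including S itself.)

Start with {D}.
From D via ε: add K, M.
From K via ε: add G.
From M via ε: add F.
From F via ε: add L.
From G via ε: add C.
No new states can be added; the closed set is {C, D, F, G, K, L, M}.

{C, D, F, G, K, L, M}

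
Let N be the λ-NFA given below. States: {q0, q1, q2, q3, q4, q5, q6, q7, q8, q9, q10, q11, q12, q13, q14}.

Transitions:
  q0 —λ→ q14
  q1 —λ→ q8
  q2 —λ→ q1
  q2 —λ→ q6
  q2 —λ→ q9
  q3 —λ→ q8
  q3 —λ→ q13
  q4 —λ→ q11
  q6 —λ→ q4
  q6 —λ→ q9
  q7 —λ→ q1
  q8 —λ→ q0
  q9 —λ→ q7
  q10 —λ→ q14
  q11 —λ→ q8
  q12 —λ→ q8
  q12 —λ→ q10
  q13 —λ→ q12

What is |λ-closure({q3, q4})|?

Start with {q3, q4}.
From q3 via λ: add q8, q13.
From q4 via λ: add q11.
From q8 via λ: add q0.
From q13 via λ: add q12.
From q0 via λ: add q14.
From q12 via λ: add q10.
λ-closure = {q0, q3, q4, q8, q10, q11, q12, q13, q14}, which has 9 states.

9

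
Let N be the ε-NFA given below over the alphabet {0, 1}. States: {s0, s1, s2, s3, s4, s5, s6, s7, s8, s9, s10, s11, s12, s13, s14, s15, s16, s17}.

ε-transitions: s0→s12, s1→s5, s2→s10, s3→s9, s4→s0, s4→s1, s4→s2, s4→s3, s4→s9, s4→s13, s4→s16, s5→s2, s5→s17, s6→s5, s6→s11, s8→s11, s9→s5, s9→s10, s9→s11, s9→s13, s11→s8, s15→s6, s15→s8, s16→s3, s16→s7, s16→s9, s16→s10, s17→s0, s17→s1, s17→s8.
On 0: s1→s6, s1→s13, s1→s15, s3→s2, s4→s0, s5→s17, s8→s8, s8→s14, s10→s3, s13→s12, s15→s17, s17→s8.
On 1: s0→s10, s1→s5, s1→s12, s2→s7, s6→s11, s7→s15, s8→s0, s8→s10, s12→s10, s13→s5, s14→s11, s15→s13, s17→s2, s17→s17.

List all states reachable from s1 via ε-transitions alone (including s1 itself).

{s0, s1, s2, s5, s8, s10, s11, s12, s17}

Start with {s1}.
From s1 via ε: add s5.
From s5 via ε: add s2, s17.
From s2 via ε: add s10.
From s17 via ε: add s0, s8.
From s0 via ε: add s12.
From s8 via ε: add s11.
No new states can be added; the closed set is {s0, s1, s2, s5, s8, s10, s11, s12, s17}.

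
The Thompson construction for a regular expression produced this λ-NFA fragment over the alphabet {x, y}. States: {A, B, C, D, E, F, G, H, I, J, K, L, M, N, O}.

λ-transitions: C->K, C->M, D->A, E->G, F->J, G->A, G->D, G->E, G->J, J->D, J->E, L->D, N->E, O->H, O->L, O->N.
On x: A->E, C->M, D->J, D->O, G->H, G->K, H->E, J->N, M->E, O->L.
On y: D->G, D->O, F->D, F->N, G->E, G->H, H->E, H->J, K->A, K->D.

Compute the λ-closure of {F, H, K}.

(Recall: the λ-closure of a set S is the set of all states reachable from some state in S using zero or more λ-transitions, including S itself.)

Start with {F, H, K}.
From F via λ: add J.
From J via λ: add D, E.
From D via λ: add A.
From E via λ: add G.
No new states can be added; the closed set is {A, D, E, F, G, H, J, K}.

{A, D, E, F, G, H, J, K}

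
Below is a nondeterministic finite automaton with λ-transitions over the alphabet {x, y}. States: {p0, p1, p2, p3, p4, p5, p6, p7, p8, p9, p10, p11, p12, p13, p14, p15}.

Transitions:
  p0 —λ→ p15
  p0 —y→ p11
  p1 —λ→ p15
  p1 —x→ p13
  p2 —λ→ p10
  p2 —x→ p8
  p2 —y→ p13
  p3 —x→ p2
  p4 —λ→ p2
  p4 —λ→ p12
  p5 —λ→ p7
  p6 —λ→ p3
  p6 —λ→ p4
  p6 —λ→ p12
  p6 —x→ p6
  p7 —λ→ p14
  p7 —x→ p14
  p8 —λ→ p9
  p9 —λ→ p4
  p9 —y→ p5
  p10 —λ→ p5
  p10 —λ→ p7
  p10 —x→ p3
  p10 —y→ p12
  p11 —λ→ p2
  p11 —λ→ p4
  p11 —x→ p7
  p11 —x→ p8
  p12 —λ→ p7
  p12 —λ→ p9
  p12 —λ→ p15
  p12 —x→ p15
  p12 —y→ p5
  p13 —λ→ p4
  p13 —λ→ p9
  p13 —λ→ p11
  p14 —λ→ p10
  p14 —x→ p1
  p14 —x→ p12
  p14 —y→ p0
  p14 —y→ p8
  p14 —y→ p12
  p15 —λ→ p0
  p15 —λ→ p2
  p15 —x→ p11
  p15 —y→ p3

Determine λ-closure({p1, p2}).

{p0, p1, p2, p5, p7, p10, p14, p15}

Start with {p1, p2}.
From p1 via λ: add p15.
From p2 via λ: add p10.
From p10 via λ: add p5, p7.
From p15 via λ: add p0.
From p7 via λ: add p14.
No new states can be added; the closed set is {p0, p1, p2, p5, p7, p10, p14, p15}.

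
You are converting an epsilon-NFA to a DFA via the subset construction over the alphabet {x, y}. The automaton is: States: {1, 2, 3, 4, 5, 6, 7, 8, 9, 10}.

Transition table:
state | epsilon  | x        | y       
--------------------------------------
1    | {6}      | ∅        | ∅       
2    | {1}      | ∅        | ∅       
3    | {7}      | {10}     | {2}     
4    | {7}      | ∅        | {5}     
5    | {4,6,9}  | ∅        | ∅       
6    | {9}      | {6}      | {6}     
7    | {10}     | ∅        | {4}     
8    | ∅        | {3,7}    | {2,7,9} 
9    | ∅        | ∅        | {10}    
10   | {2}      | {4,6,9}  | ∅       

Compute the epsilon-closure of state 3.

Start with {3}.
From 3 via epsilon: add 7.
From 7 via epsilon: add 10.
From 10 via epsilon: add 2.
From 2 via epsilon: add 1.
From 1 via epsilon: add 6.
From 6 via epsilon: add 9.
No new states can be added; the closed set is {1, 2, 3, 6, 7, 9, 10}.

{1, 2, 3, 6, 7, 9, 10}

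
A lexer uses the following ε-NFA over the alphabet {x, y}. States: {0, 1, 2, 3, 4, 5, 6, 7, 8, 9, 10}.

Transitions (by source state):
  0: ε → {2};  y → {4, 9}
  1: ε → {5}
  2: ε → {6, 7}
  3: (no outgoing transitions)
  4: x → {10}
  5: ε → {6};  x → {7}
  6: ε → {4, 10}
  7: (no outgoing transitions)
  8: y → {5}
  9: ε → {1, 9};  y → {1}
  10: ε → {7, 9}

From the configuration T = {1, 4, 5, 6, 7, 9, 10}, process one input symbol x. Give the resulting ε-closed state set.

4 on x → {10}.
5 on x → {7}.
No x-transition from 1, 6, 7, 9, 10.
Union after reading x: {7, 10}.
Now take the ε-closure:
From 10 via ε: add 9.
From 9 via ε: add 1.
From 1 via ε: add 5.
From 5 via ε: add 6.
From 6 via ε: add 4.
No new states can be added; the closed set is {1, 4, 5, 6, 7, 9, 10}.

{1, 4, 5, 6, 7, 9, 10}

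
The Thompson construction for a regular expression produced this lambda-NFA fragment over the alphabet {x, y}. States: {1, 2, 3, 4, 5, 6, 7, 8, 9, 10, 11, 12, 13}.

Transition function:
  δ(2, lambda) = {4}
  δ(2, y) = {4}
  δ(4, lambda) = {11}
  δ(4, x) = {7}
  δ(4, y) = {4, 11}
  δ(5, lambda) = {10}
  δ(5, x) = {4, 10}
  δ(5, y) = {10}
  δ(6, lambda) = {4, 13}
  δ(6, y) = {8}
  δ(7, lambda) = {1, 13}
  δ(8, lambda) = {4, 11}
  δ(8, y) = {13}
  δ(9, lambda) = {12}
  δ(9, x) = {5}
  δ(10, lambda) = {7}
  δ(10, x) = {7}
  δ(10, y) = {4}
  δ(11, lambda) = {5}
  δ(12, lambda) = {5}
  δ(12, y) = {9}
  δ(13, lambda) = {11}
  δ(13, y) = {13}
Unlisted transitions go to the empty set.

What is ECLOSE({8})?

{1, 4, 5, 7, 8, 10, 11, 13}

Start with {8}.
From 8 via lambda: add 4, 11.
From 11 via lambda: add 5.
From 5 via lambda: add 10.
From 10 via lambda: add 7.
From 7 via lambda: add 1, 13.
No new states can be added; the closed set is {1, 4, 5, 7, 8, 10, 11, 13}.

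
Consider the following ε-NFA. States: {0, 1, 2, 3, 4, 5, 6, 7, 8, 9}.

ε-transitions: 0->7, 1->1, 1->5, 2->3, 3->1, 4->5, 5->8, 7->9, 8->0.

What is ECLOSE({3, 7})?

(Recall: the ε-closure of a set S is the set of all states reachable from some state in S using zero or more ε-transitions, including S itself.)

Start with {3, 7}.
From 3 via ε: add 1.
From 7 via ε: add 9.
From 1 via ε: add 5.
From 5 via ε: add 8.
From 8 via ε: add 0.
No new states can be added; the closed set is {0, 1, 3, 5, 7, 8, 9}.

{0, 1, 3, 5, 7, 8, 9}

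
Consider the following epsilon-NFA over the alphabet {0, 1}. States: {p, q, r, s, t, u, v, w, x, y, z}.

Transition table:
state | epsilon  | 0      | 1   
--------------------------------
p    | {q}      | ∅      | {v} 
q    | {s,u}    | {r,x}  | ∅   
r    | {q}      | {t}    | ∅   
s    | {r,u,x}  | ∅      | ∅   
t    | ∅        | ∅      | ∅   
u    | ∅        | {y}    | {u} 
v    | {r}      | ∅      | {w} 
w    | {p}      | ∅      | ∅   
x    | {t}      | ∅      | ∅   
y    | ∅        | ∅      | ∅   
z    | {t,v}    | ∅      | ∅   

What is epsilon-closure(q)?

{q, r, s, t, u, x}

Start with {q}.
From q via epsilon: add s, u.
From s via epsilon: add r, x.
From x via epsilon: add t.
No new states can be added; the closed set is {q, r, s, t, u, x}.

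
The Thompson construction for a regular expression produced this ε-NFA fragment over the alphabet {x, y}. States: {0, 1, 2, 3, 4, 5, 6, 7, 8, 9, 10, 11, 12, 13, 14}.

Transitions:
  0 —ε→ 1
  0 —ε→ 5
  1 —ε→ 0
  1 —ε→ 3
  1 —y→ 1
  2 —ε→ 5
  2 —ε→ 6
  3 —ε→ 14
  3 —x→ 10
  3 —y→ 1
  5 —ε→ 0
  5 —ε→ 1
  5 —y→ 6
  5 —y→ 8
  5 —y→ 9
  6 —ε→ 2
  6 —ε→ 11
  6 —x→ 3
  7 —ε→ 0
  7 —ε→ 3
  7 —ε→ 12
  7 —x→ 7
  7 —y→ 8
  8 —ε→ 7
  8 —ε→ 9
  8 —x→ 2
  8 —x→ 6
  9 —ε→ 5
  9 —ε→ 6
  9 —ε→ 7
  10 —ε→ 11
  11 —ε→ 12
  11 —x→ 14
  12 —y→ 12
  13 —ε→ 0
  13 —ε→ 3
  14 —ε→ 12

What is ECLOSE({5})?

{0, 1, 3, 5, 12, 14}

Start with {5}.
From 5 via ε: add 0, 1.
From 1 via ε: add 3.
From 3 via ε: add 14.
From 14 via ε: add 12.
No new states can be added; the closed set is {0, 1, 3, 5, 12, 14}.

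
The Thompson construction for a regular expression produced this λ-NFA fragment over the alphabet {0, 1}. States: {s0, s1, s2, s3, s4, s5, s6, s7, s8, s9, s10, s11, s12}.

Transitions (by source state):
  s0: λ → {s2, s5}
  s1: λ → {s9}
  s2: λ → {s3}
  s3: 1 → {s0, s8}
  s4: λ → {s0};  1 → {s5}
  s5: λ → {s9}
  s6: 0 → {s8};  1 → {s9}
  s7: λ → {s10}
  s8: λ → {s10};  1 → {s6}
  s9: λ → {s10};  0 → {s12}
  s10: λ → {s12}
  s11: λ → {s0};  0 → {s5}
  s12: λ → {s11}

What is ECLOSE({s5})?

{s0, s2, s3, s5, s9, s10, s11, s12}

Start with {s5}.
From s5 via λ: add s9.
From s9 via λ: add s10.
From s10 via λ: add s12.
From s12 via λ: add s11.
From s11 via λ: add s0.
From s0 via λ: add s2.
From s2 via λ: add s3.
No new states can be added; the closed set is {s0, s2, s3, s5, s9, s10, s11, s12}.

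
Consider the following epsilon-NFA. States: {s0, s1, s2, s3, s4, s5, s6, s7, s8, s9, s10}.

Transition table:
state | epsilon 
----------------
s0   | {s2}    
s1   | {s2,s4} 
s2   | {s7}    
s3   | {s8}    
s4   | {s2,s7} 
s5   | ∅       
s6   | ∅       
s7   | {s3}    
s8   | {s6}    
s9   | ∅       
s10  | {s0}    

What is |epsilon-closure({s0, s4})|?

Start with {s0, s4}.
From s0 via epsilon: add s2.
From s4 via epsilon: add s7.
From s7 via epsilon: add s3.
From s3 via epsilon: add s8.
From s8 via epsilon: add s6.
epsilon-closure = {s0, s2, s3, s4, s6, s7, s8}, which has 7 states.

7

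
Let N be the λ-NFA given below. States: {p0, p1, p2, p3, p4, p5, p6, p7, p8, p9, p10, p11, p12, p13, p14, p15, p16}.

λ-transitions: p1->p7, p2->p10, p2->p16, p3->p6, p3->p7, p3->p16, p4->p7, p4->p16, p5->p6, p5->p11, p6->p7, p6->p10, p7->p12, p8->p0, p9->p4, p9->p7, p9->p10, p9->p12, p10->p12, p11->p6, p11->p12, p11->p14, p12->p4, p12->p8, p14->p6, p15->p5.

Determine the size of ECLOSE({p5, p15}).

12

Start with {p5, p15}.
From p5 via λ: add p6, p11.
From p6 via λ: add p7, p10.
From p11 via λ: add p12, p14.
From p12 via λ: add p4, p8.
From p4 via λ: add p16.
From p8 via λ: add p0.
λ-closure = {p0, p4, p5, p6, p7, p8, p10, p11, p12, p14, p15, p16}, which has 12 states.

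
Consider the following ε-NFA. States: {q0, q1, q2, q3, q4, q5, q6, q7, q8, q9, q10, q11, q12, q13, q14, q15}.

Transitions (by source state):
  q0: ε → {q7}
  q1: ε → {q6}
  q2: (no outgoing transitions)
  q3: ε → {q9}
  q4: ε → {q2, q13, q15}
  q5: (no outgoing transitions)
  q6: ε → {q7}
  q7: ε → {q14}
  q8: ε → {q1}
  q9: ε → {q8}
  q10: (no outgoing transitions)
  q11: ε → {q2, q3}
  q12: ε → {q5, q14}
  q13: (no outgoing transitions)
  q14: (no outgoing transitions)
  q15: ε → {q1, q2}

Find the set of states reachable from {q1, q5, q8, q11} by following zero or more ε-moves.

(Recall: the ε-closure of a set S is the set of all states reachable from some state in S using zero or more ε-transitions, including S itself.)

Start with {q1, q5, q8, q11}.
From q1 via ε: add q6.
From q11 via ε: add q2, q3.
From q3 via ε: add q9.
From q6 via ε: add q7.
From q7 via ε: add q14.
No new states can be added; the closed set is {q1, q2, q3, q5, q6, q7, q8, q9, q11, q14}.

{q1, q2, q3, q5, q6, q7, q8, q9, q11, q14}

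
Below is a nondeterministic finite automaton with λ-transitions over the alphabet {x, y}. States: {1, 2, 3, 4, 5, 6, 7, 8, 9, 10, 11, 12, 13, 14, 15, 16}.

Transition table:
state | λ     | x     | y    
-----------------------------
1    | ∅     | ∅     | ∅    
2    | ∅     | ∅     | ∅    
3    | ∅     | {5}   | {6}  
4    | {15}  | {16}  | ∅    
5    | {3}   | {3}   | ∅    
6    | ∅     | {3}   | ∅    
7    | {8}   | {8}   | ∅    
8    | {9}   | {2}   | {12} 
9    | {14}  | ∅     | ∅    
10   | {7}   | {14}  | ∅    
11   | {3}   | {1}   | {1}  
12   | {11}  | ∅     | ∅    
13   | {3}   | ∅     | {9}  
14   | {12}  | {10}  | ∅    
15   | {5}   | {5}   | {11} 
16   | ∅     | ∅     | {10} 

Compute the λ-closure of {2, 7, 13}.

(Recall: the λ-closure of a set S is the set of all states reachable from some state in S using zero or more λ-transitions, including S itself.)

Start with {2, 7, 13}.
From 7 via λ: add 8.
From 13 via λ: add 3.
From 8 via λ: add 9.
From 9 via λ: add 14.
From 14 via λ: add 12.
From 12 via λ: add 11.
No new states can be added; the closed set is {2, 3, 7, 8, 9, 11, 12, 13, 14}.

{2, 3, 7, 8, 9, 11, 12, 13, 14}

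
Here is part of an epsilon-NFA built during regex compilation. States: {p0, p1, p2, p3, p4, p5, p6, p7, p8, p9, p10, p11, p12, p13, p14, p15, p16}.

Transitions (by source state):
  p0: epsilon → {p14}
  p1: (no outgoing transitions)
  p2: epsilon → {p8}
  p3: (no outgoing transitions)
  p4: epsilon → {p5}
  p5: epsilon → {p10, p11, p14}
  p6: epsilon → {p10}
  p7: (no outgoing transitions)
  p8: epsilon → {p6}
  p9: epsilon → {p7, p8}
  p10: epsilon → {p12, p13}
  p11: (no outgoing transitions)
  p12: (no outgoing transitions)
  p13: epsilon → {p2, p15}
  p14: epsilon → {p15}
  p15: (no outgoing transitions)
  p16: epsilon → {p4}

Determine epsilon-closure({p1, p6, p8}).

{p1, p2, p6, p8, p10, p12, p13, p15}

Start with {p1, p6, p8}.
From p6 via epsilon: add p10.
From p10 via epsilon: add p12, p13.
From p13 via epsilon: add p2, p15.
No new states can be added; the closed set is {p1, p2, p6, p8, p10, p12, p13, p15}.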